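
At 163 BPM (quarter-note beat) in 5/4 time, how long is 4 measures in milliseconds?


Working:
Quarter-note beat duration = 60000 / 163 ms
Beats per measure (5/4) = 5
One measure = 5 × 60000 / 163 = 300000 / 163 ms
4 measures = 4 × 300000 / 163 = 1200000 / 163
= 7362.0 ms


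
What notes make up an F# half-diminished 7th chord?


Step by step:
Half-diminished 7th chord = root + minor 3rd + diminished 5th + minor 7th
Seventh chords stack in thirds, so the letter names are F-A-C-E
Root: F#
Minor 3rd above F#: A
Diminished 5th above F#: C
Minor 7th above F#: E
Chord = F# A C E


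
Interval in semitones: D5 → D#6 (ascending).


Absolute semitone position = octave×12 + chromatic position
D5: 5×12 + 2 = 62
D#6: 6×12 + 3 = 75
Difference = 75 - 62 = 13
= 13 semitones


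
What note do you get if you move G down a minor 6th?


Let's work it out.
minor 6th: 6 letter names, 8 semitones
Letter: G - 5 → B
Pitch: G - 8 semitones, spelled as a B → B
= B


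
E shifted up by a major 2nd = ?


major 2nd: 2 letter names, 2 semitones
Letter: E + 1 → F
Pitch: E + 2 semitones, spelled as an F → F#
= F#


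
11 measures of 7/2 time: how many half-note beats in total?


Time signature 7/2: the bottom number 2 means the half note gets one count
The top number 7 means 7 half-note beats per measure
Total = 7 × 11 measures
= 77 half-note beats


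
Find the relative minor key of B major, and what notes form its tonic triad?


The relative minor shares the major's key signature and starts on its 6th degree
6th degree = a major 6th above the tonic; a major 6th above B is G#
→ relative minor of B major is G# minor
Tonic triad of G# minor = root + minor 3rd + perfect 5th = G# B D#
= G# minor; triad = G# B D#


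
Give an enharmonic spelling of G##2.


Let's work it out.
Enharmonic notes sound the same pitch but are spelled with different letter names
G## and A name the same pitch class
= A2


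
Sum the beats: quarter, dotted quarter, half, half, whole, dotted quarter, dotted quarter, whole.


Solution.
Beat values:
  quarter = 1 beat
  dotted quarter = 1.5 beats
  half = 2 beats
  half = 2 beats
  whole = 4 beats
  dotted quarter = 1.5 beats
  dotted quarter = 1.5 beats
  whole = 4 beats
Sum = 1 + 1.5 + 2 + 2 + 4 + 1.5 + 1.5 + 4
= 17.5 beats


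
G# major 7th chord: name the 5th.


Reasoning:
Major 7th chord = root + major 3rd + perfect 5th + major 7th
Seventh chords stack in thirds, so the letter names are G-B-D-F
Root: G#
Major 3rd above G#: B#
Perfect 5th above G#: D#
Major 7th above G#: F##
The 5th = D#


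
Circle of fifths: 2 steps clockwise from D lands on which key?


Step by step:
Each clockwise step on the circle of fifths moves up a perfect 5th
From D: D → A → E
= E


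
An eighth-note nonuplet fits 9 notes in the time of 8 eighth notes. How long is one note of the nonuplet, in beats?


Let's work it out.
Nonuplet: 9 notes occupy the space of 8 eighth notes
Space = 8 × 1/2 = 4 beats
Each nonuplet note = 4 / 9 = 4/9 beats
= 4/9 beats


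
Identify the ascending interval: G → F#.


Let's work it out.
Letter names: G → F spans 7 letter names → a 7th
Semitones: G → F# = 11 half-steps
A 7th of 11 semitones is a major 7th
= major 7th


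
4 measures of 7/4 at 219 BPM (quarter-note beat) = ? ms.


Reasoning:
Quarter-note beat duration = 60000 / 219 ms
Beats per measure (7/4) = 7
One measure = 7 × 60000 / 219 = 420000 / 219 ms
4 measures = 4 × 420000 / 219 = 1680000 / 219
= 7671.2 ms


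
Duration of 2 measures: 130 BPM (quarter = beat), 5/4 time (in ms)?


Let's work it out.
Quarter-note beat duration = 60000 / 130 ms
Beats per measure (5/4) = 5
One measure = 5 × 60000 / 130 = 300000 / 130 ms
2 measures = 2 × 300000 / 130 = 600000 / 130
= 4615.4 ms


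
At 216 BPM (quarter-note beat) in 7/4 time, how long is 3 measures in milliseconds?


Working:
Quarter-note beat duration = 60000 / 216 ms
Beats per measure (7/4) = 7
One measure = 7 × 60000 / 216 = 420000 / 216 ms
3 measures = 3 × 420000 / 216 = 1260000 / 216
= 5833.3 ms


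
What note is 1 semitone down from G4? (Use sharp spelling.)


G4: chromatic position 7 in octave 4 → absolute = 4×12 + 7 = 55
Transpose down 1: 55 - 1 = 54
54 = 4×12 + 6 → F# in octave 4
Result = F#4


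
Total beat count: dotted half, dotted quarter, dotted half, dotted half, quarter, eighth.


Working:
Beat values:
  dotted half = 3 beats
  dotted quarter = 1.5 beats
  dotted half = 3 beats
  dotted half = 3 beats
  quarter = 1 beat
  eighth = 0.5 beats
Sum = 3 + 1.5 + 3 + 3 + 1 + 0.5
= 12 beats


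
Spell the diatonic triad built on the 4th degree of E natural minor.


E natural minor scale: E F# G A B C D
Diatonic triad on degree 4 stacks scale notes 4, 6, 1: A C E
A→C = 3 semitones; A→E = 7 semitones → minor triad
= A C E (minor)


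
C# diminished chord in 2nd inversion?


Root position: C# E G
2nd inversion: move root and 3rd up an octave
Bass note: G
Notes (bottom to top) = G C# E


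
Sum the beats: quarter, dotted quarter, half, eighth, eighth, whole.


Beat values:
  quarter = 1 beat
  dotted quarter = 1.5 beats
  half = 2 beats
  eighth = 0.5 beats
  eighth = 0.5 beats
  whole = 4 beats
Sum = 1 + 1.5 + 2 + 0.5 + 0.5 + 4
= 9.5 beats


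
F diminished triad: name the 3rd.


Solution.
Diminished triad = root + minor 3rd (3 semitones) + diminished 5th (6 semitones)
A triad on F stacks thirds, so the chord tones use letter names F-A-C
Root: F
Minor 3rd above F: Ab
Diminished 5th above F: Cb
The 3rd = Ab


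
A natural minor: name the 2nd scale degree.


Let's work it out.
Natural minor scale pattern: W-H-W-W-H-W-W (2-1-2-2-1-2-2 semitones)
Starting from A:
  A + 2 semitones → B
  B + 1 semitone → C
  C + 2 semitones → D
  D + 2 semitones → E
  E + 1 semitone → F
  F + 2 semitones → G
  G + 2 semitones → A
Scale: A B C D E F G
Degree 2 = B


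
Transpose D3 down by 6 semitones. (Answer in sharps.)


Working:
D3: chromatic position 2 in octave 3 → absolute = 3×12 + 2 = 38
Transpose down 6: 38 - 6 = 32
32 = 2×12 + 8 → G# in octave 2
Result = G#2


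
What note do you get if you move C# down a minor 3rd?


Working:
minor 3rd: 3 letter names, 3 semitones
Letter: C - 2 → A
Pitch: C# - 3 semitones, spelled as an A → A#
= A#


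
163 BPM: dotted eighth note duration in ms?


Working:
One quarter-note beat = 60000 / BPM = 60000 / 163 ms
Dotted eighth note = 3/4 × quarter note
Duration = 3/4 × 60000 / 163 = 45000 / 163
= 276.1 ms


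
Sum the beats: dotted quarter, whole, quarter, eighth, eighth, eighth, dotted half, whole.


Solution.
Beat values:
  dotted quarter = 1.5 beats
  whole = 4 beats
  quarter = 1 beat
  eighth = 0.5 beats
  eighth = 0.5 beats
  eighth = 0.5 beats
  dotted half = 3 beats
  whole = 4 beats
Sum = 1.5 + 4 + 1 + 0.5 + 0.5 + 0.5 + 3 + 4
= 15 beats


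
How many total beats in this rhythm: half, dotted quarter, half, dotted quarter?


Beat values:
  half = 2 beats
  dotted quarter = 1.5 beats
  half = 2 beats
  dotted quarter = 1.5 beats
Sum = 2 + 1.5 + 2 + 1.5
= 7 beats


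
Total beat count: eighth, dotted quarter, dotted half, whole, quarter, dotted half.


Let's work it out.
Beat values:
  eighth = 0.5 beats
  dotted quarter = 1.5 beats
  dotted half = 3 beats
  whole = 4 beats
  quarter = 1 beat
  dotted half = 3 beats
Sum = 0.5 + 1.5 + 3 + 4 + 1 + 3
= 13 beats


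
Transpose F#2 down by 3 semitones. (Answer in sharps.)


Solution.
F#2: chromatic position 6 in octave 2 → absolute = 2×12 + 6 = 30
Transpose down 3: 30 - 3 = 27
27 = 2×12 + 3 → D# in octave 2
Result = D#2


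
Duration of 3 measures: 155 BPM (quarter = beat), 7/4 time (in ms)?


Working:
Quarter-note beat duration = 60000 / 155 ms
Beats per measure (7/4) = 7
One measure = 7 × 60000 / 155 = 420000 / 155 ms
3 measures = 3 × 420000 / 155 = 1260000 / 155
= 8129.0 ms


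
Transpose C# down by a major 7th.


Solution.
major 7th: 7 letter names, 11 semitones
Letter: C - 6 → D
Pitch: C# - 11 semitones, spelled as a D → D
= D


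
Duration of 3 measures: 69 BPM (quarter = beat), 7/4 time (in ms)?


Quarter-note beat duration = 60000 / 69 ms
Beats per measure (7/4) = 7
One measure = 7 × 60000 / 69 = 420000 / 69 ms
3 measures = 3 × 420000 / 69 = 1260000 / 69
= 18260.9 ms


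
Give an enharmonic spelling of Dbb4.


Enharmonic notes sound the same pitch but are spelled with different letter names
Dbb and C name the same pitch class
= C4


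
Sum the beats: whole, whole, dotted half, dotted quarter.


Working:
Beat values:
  whole = 4 beats
  whole = 4 beats
  dotted half = 3 beats
  dotted quarter = 1.5 beats
Sum = 4 + 4 + 3 + 1.5
= 12.5 beats


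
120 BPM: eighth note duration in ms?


Step by step:
One quarter-note beat = 60000 / BPM = 60000 / 120 ms
Eighth note = 1/2 × quarter note
Duration = 1/2 × 60000 / 120 = 30000 / 120
= 250.0 ms


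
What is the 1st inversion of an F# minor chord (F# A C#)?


Working:
Root position: F# A C#
1st inversion: move root up an octave
Bass note: A
Notes (bottom to top) = A C# F#


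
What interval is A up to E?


Working:
Letter names: A → E spans 5 letter names → a 5th
Semitones: A → E = 7 half-steps
A 5th of 7 semitones is a perfect 5th
= perfect 5th


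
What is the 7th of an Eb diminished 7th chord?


Diminished 7th chord = root + minor 3rd + diminished 5th + diminished 7th
Seventh chords stack in thirds, so the letter names are E-G-B-D
Root: Eb
Minor 3rd above Eb: Gb
Diminished 5th above Eb: Bbb
Diminished 7th above Eb: Dbb
The 7th = Dbb


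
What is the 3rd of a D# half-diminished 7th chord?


Reasoning:
Half-diminished 7th chord = root + minor 3rd + diminished 5th + minor 7th
Seventh chords stack in thirds, so the letter names are D-F-A-C
Root: D#
Minor 3rd above D#: F#
Diminished 5th above D#: A
Minor 7th above D#: C#
The 3rd = F#


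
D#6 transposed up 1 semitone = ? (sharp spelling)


Let's work it out.
D#6: chromatic position 3 in octave 6 → absolute = 6×12 + 3 = 75
Transpose up 1: 75 + 1 = 76
76 = 6×12 + 4 → E in octave 6
Result = E6


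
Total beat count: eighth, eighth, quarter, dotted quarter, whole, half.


Step by step:
Beat values:
  eighth = 0.5 beats
  eighth = 0.5 beats
  quarter = 1 beat
  dotted quarter = 1.5 beats
  whole = 4 beats
  half = 2 beats
Sum = 0.5 + 0.5 + 1 + 1.5 + 4 + 2
= 9.5 beats


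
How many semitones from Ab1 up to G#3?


Absolute semitone position = octave×12 + chromatic position
Ab1: 1×12 + 8 = 20
G#3: 3×12 + 8 = 44
Difference = 44 - 20 = 24
= 24 semitones


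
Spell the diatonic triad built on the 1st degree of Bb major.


Step by step:
Bb major scale: Bb C D Eb F G A
Diatonic triad on degree 1 stacks scale notes 1, 3, 5: Bb D F
Bb→D = 4 semitones; Bb→F = 7 semitones → major triad
= Bb D F (major)


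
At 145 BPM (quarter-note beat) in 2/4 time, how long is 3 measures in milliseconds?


Working:
Quarter-note beat duration = 60000 / 145 ms
Beats per measure (2/4) = 2
One measure = 2 × 60000 / 145 = 120000 / 145 ms
3 measures = 3 × 120000 / 145 = 360000 / 145
= 2482.8 ms


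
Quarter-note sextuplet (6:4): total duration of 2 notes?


Step by step:
Sextuplet: 6 notes occupy the space of 4 quarter notes
Space = 4 × 1 = 4 beats
Each sextuplet note = 4 / 6 = 2/3 beats
2 notes = 2 × 2/3 = 4/3
= 4/3 beats


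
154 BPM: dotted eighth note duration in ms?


Solution.
One quarter-note beat = 60000 / BPM = 60000 / 154 ms
Dotted eighth note = 3/4 × quarter note
Duration = 3/4 × 60000 / 154 = 45000 / 154
= 292.2 ms


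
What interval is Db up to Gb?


Letter names: D → G spans 4 letter names → a 4th
Semitones: Db → Gb = 5 half-steps
A 4th of 5 semitones is a perfect 4th
= perfect 4th


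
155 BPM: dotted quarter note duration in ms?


Reasoning:
One quarter-note beat = 60000 / BPM = 60000 / 155 ms
Dotted quarter note = 3/2 × quarter note
Duration = 3/2 × 60000 / 155 = 90000 / 155
= 580.6 ms


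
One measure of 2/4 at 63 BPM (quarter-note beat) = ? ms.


Reasoning:
Quarter-note beat duration = 60000 / 63 ms
Beats per measure (2/4) = 2
One measure = 2 × 60000 / 63 = 120000 / 63 ms
= 1904.8 ms


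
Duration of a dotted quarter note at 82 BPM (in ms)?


Step by step:
One quarter-note beat = 60000 / BPM = 60000 / 82 ms
Dotted quarter note = 3/2 × quarter note
Duration = 3/2 × 60000 / 82 = 90000 / 82
= 1097.6 ms


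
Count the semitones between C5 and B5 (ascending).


Absolute semitone position = octave×12 + chromatic position
C5: 5×12 + 0 = 60
B5: 5×12 + 11 = 71
Difference = 71 - 60 = 11
= 11 semitones


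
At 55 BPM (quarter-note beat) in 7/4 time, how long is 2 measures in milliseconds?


Let's work it out.
Quarter-note beat duration = 60000 / 55 ms
Beats per measure (7/4) = 7
One measure = 7 × 60000 / 55 = 420000 / 55 ms
2 measures = 2 × 420000 / 55 = 840000 / 55
= 15272.7 ms


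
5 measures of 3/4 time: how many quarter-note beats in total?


Time signature 3/4: the bottom number 4 means the quarter note gets one count
The top number 3 means 3 quarter-note beats per measure
Total = 3 × 5 measures
= 15 quarter-note beats


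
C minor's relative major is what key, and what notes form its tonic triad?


Let's work it out.
The relative major shares the key signature and is a minor 3rd above the minor tonic
A minor 3rd above C is Eb
→ relative major of C minor is Eb major
Tonic triad of Eb major = root + major 3rd + perfect 5th = Eb G Bb
= Eb major; triad = Eb G Bb


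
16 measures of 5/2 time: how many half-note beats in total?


Let's work it out.
Time signature 5/2: the bottom number 2 means the half note gets one count
The top number 5 means 5 half-note beats per measure
Total = 5 × 16 measures
= 80 half-note beats


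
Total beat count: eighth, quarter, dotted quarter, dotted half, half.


Step by step:
Beat values:
  eighth = 0.5 beats
  quarter = 1 beat
  dotted quarter = 1.5 beats
  dotted half = 3 beats
  half = 2 beats
Sum = 0.5 + 1 + 1.5 + 3 + 2
= 8 beats


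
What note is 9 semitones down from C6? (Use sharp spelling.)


C6: chromatic position 0 in octave 6 → absolute = 6×12 + 0 = 72
Transpose down 9: 72 - 9 = 63
63 = 5×12 + 3 → D# in octave 5
Result = D#5


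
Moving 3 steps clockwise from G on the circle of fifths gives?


Solution.
Each clockwise step on the circle of fifths moves up a perfect 5th
From G: G → D → A → E
= E


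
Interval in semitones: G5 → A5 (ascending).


Step by step:
Absolute semitone position = octave×12 + chromatic position
G5: 5×12 + 7 = 67
A5: 5×12 + 9 = 69
Difference = 69 - 67 = 2
= 2 semitones


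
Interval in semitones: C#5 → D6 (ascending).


Absolute semitone position = octave×12 + chromatic position
C#5: 5×12 + 1 = 61
D6: 6×12 + 2 = 74
Difference = 74 - 61 = 13
= 13 semitones


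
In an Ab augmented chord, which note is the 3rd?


Solution.
Augmented triad = root + major 3rd (4 semitones) + augmented 5th (8 semitones)
A triad on Ab stacks thirds, so the chord tones use letter names A-C-E
Root: Ab
Major 3rd above Ab: C
Augmented 5th above Ab: E
The 3rd = C


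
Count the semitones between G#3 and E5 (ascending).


Reasoning:
Absolute semitone position = octave×12 + chromatic position
G#3: 3×12 + 8 = 44
E5: 5×12 + 4 = 64
Difference = 64 - 44 = 20
= 20 semitones


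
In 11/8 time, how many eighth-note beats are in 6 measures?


Time signature 11/8: the bottom number 8 means the eighth note gets one count
The top number 11 means 11 eighth-note beats per measure
Total = 11 × 6 measures
= 66 eighth-note beats


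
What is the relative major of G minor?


Solution.
The relative major shares the key signature and is a minor 3rd above the minor tonic
A minor 3rd above G is Bb
→ relative major of G minor is Bb major
= Bb major


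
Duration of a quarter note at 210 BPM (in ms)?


One quarter-note beat = 60000 / BPM = 60000 / 210 ms
Duration = 60000 / 210
= 285.7 ms


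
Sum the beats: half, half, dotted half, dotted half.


Beat values:
  half = 2 beats
  half = 2 beats
  dotted half = 3 beats
  dotted half = 3 beats
Sum = 2 + 2 + 3 + 3
= 10 beats


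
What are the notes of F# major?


Major scale pattern: W-W-H-W-W-W-H (2-2-1-2-2-2-1 semitones)
Starting from F#:
  F# + 2 semitones → G#
  G# + 2 semitones → A#
  A# + 1 semitone → B
  B + 2 semitones → C#
  C# + 2 semitones → D#
  D# + 2 semitones → E#
  E# + 1 semitone → F#
Scale = F# G# A# B C# D# E#


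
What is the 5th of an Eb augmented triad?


Let's work it out.
Augmented triad = root + major 3rd (4 semitones) + augmented 5th (8 semitones)
A triad on Eb stacks thirds, so the chord tones use letter names E-G-B
Root: Eb
Major 3rd above Eb: G
Augmented 5th above Eb: B
The 5th = B


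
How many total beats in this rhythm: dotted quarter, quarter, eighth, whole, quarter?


Let's work it out.
Beat values:
  dotted quarter = 1.5 beats
  quarter = 1 beat
  eighth = 0.5 beats
  whole = 4 beats
  quarter = 1 beat
Sum = 1.5 + 1 + 0.5 + 4 + 1
= 8 beats


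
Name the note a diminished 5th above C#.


Working:
A 5th spans 5 letter names, so from C we land on G
A diminished 5th = 6 semitones above C#
Spell G at that pitch: G
= G


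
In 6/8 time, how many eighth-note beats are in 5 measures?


Step by step:
Time signature 6/8: the bottom number 8 means the eighth note gets one count
The top number 6 means 6 eighth-note beats per measure
Total = 6 × 5 measures
= 30 eighth-note beats


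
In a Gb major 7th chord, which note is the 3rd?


Major 7th chord = root + major 3rd + perfect 5th + major 7th
Seventh chords stack in thirds, so the letter names are G-B-D-F
Root: Gb
Major 3rd above Gb: Bb
Perfect 5th above Gb: Db
Major 7th above Gb: F
The 3rd = Bb


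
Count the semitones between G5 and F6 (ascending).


Working:
Absolute semitone position = octave×12 + chromatic position
G5: 5×12 + 7 = 67
F6: 6×12 + 5 = 77
Difference = 77 - 67 = 10
= 10 semitones


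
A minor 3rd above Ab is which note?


A 3rd spans 3 letter names, so from A we land on C
A minor 3rd = 3 semitones above Ab
Spell C at that pitch: Cb
= Cb


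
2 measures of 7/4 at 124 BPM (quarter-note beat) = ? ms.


Working:
Quarter-note beat duration = 60000 / 124 ms
Beats per measure (7/4) = 7
One measure = 7 × 60000 / 124 = 420000 / 124 ms
2 measures = 2 × 420000 / 124 = 840000 / 124
= 6774.2 ms


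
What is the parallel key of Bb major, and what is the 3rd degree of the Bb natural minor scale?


Parallel keys share the same tonic but differ in mode
Bb major → parallel is Bb minor
Bb natural minor scale: Bb C Db Eb F Gb Ab
= Bb minor; 3rd degree = Db


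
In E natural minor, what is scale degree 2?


Solution.
Natural minor scale pattern: W-H-W-W-H-W-W (2-1-2-2-1-2-2 semitones)
Starting from E:
  E + 2 semitones → F#
  F# + 1 semitone → G
  G + 2 semitones → A
  A + 2 semitones → B
  B + 1 semitone → C
  C + 2 semitones → D
  D + 2 semitones → E
Scale: E F# G A B C D
Degree 2 = F#


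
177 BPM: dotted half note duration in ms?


One quarter-note beat = 60000 / BPM = 60000 / 177 ms
Dotted half note = 3 × quarter note
Duration = 3 × 60000 / 177 = 180000 / 177
= 1016.9 ms


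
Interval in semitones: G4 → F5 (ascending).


Absolute semitone position = octave×12 + chromatic position
G4: 4×12 + 7 = 55
F5: 5×12 + 5 = 65
Difference = 65 - 55 = 10
= 10 semitones


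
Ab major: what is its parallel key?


Reasoning:
Parallel keys share the same tonic but differ in mode
Ab major → parallel is Ab minor
= Ab minor


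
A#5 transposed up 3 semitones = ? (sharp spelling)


Let's work it out.
A#5: chromatic position 10 in octave 5 → absolute = 5×12 + 10 = 70
Transpose up 3: 70 + 3 = 73
73 = 6×12 + 1 → C# in octave 6
Result = C#6


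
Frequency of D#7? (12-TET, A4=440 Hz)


f = 440 × 2^(n/12) where n = semitones from A4
D#7: 30 semitones from A4
f = 440 × 2^(30/12)
f = 2489.02 Hz


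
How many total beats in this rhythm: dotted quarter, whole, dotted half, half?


Reasoning:
Beat values:
  dotted quarter = 1.5 beats
  whole = 4 beats
  dotted half = 3 beats
  half = 2 beats
Sum = 1.5 + 4 + 3 + 2
= 10.5 beats


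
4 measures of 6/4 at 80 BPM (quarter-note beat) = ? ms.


Quarter-note beat duration = 60000 / 80 ms
Beats per measure (6/4) = 6
One measure = 6 × 60000 / 80 = 360000 / 80 ms
4 measures = 4 × 360000 / 80 = 1440000 / 80
= 18000.0 ms


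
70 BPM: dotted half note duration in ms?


One quarter-note beat = 60000 / BPM = 60000 / 70 ms
Dotted half note = 3 × quarter note
Duration = 3 × 60000 / 70 = 180000 / 70
= 2571.4 ms


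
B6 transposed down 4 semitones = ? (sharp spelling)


Let's work it out.
B6: chromatic position 11 in octave 6 → absolute = 6×12 + 11 = 83
Transpose down 4: 83 - 4 = 79
79 = 6×12 + 7 → G in octave 6
Result = G6


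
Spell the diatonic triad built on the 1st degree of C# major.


C# major scale: C# D# E# F# G# A# B#
Diatonic triad on degree 1 stacks scale notes 1, 3, 5: C# E# G#
C#→E# = 4 semitones; C#→G# = 7 semitones → major triad
= C# E# G# (major)


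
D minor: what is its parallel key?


Parallel keys share the same tonic but differ in mode
D minor → parallel is D major
= D major


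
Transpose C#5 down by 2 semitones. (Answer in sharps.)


Working:
C#5: chromatic position 1 in octave 5 → absolute = 5×12 + 1 = 61
Transpose down 2: 61 - 2 = 59
59 = 4×12 + 11 → B in octave 4
Result = B4


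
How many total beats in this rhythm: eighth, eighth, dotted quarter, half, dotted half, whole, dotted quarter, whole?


Working:
Beat values:
  eighth = 0.5 beats
  eighth = 0.5 beats
  dotted quarter = 1.5 beats
  half = 2 beats
  dotted half = 3 beats
  whole = 4 beats
  dotted quarter = 1.5 beats
  whole = 4 beats
Sum = 0.5 + 0.5 + 1.5 + 2 + 3 + 4 + 1.5 + 4
= 17 beats


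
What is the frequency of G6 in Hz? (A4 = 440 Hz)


Step by step:
f = 440 × 2^(n/12) where n = semitones from A4
G6: 22 semitones from A4
f = 440 × 2^(22/12)
f = 1567.98 Hz


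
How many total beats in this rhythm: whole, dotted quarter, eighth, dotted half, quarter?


Reasoning:
Beat values:
  whole = 4 beats
  dotted quarter = 1.5 beats
  eighth = 0.5 beats
  dotted half = 3 beats
  quarter = 1 beat
Sum = 4 + 1.5 + 0.5 + 3 + 1
= 10 beats


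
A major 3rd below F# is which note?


Step by step:
A 3rd spans 3 letter names, so from F we land on D
A major 3rd = 4 semitones below F#
Spell D at that pitch: D
= D


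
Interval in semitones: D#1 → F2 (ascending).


Reasoning:
Absolute semitone position = octave×12 + chromatic position
D#1: 1×12 + 3 = 15
F2: 2×12 + 5 = 29
Difference = 29 - 15 = 14
= 14 semitones


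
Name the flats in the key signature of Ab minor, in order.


Flat minor keys: A(0), D(1), G(2), C(3), F(4), Bb(5), Eb(6), Ab(7)
Ab minor has 7 flats
Order of flats: Bb Eb Ab Db Gb Cb Fb → first 7: Bb, Eb, Ab, Db, Gb, Cb, Fb
= Bb, Eb, Ab, Db, Gb, Cb, Fb


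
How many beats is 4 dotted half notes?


Let's work it out.
Base half note = 2 beats
Dot 1 adds half the previous value: +1
One dotted half = 2 + 1 = 3
4 of them = 4 × 3 = 12
= 12 beats


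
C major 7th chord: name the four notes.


Working:
Major 7th chord = root + major 3rd + perfect 5th + major 7th
Seventh chords stack in thirds, so the letter names are C-E-G-B
Root: C
Major 3rd above C: E
Perfect 5th above C: G
Major 7th above C: B
Chord = C E G B


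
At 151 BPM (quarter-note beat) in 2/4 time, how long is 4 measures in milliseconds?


Step by step:
Quarter-note beat duration = 60000 / 151 ms
Beats per measure (2/4) = 2
One measure = 2 × 60000 / 151 = 120000 / 151 ms
4 measures = 4 × 120000 / 151 = 480000 / 151
= 3178.8 ms


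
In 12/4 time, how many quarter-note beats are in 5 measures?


Time signature 12/4: the bottom number 4 means the quarter note gets one count
The top number 12 means 12 quarter-note beats per measure
Total = 12 × 5 measures
= 60 quarter-note beats


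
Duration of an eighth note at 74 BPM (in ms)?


One quarter-note beat = 60000 / BPM = 60000 / 74 ms
Eighth note = 1/2 × quarter note
Duration = 1/2 × 60000 / 74 = 30000 / 74
= 405.4 ms


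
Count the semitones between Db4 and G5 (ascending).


Working:
Absolute semitone position = octave×12 + chromatic position
Db4: 4×12 + 1 = 49
G5: 5×12 + 7 = 67
Difference = 67 - 49 = 18
= 18 semitones


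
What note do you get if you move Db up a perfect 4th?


Solution.
perfect 4th: 4 letter names, 5 semitones
Letter: D + 3 → G
Pitch: Db + 5 semitones, spelled as a G → Gb
= Gb


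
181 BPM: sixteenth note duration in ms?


One quarter-note beat = 60000 / BPM = 60000 / 181 ms
Sixteenth note = 1/4 × quarter note
Duration = 1/4 × 60000 / 181 = 15000 / 181
= 82.9 ms


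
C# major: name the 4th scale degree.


Reasoning:
Major scale pattern: W-W-H-W-W-W-H (2-2-1-2-2-2-1 semitones)
Starting from C#:
  C# + 2 semitones → D#
  D# + 2 semitones → E#
  E# + 1 semitone → F#
  F# + 2 semitones → G#
  G# + 2 semitones → A#
  A# + 2 semitones → B#
  B# + 1 semitone → C#
Scale: C# D# E# F# G# A# B#
Degree 4 = F#


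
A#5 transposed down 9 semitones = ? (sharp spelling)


Solution.
A#5: chromatic position 10 in octave 5 → absolute = 5×12 + 10 = 70
Transpose down 9: 70 - 9 = 61
61 = 5×12 + 1 → C# in octave 5
Result = C#5


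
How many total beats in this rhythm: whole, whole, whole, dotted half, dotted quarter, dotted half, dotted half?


Solution.
Beat values:
  whole = 4 beats
  whole = 4 beats
  whole = 4 beats
  dotted half = 3 beats
  dotted quarter = 1.5 beats
  dotted half = 3 beats
  dotted half = 3 beats
Sum = 4 + 4 + 4 + 3 + 1.5 + 3 + 3
= 22.5 beats


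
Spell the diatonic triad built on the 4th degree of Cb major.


Reasoning:
Cb major scale: Cb Db Eb Fb Gb Ab Bb
Diatonic triad on degree 4 stacks scale notes 4, 6, 1: Fb Ab Cb
Fb→Ab = 4 semitones; Fb→Cb = 7 semitones → major triad
= Fb Ab Cb (major)


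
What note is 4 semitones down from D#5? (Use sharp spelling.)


D#5: chromatic position 3 in octave 5 → absolute = 5×12 + 3 = 63
Transpose down 4: 63 - 4 = 59
59 = 4×12 + 11 → B in octave 4
Result = B4


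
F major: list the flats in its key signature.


Flat major keys: C(0), F(1), Bb(2), Eb(3), Ab(4), Db(5), Gb(6), Cb(7)
F major has 1 flat
Order of flats: Bb Eb Ab Db Gb Cb Fb → first 1: Bb
= Bb


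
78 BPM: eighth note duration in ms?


Let's work it out.
One quarter-note beat = 60000 / BPM = 60000 / 78 ms
Eighth note = 1/2 × quarter note
Duration = 1/2 × 60000 / 78 = 30000 / 78
= 384.6 ms


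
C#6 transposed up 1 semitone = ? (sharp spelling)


Reasoning:
C#6: chromatic position 1 in octave 6 → absolute = 6×12 + 1 = 73
Transpose up 1: 73 + 1 = 74
74 = 6×12 + 2 → D in octave 6
Result = D6


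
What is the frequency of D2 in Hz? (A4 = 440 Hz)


Solution.
f = 440 × 2^(n/12) where n = semitones from A4
D2: -31 semitones from A4
f = 440 × 2^(-31/12)
f = 73.42 Hz


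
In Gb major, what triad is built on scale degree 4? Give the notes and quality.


Let's work it out.
Gb major scale: Gb Ab Bb Cb Db Eb F
Diatonic triad on degree 4 stacks scale notes 4, 6, 1: Cb Eb Gb
Cb→Eb = 4 semitones; Cb→Gb = 7 semitones → major triad
= Cb Eb Gb (major)


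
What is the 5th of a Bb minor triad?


Let's work it out.
Minor triad = root + minor 3rd (3 semitones) + perfect 5th (7 semitones)
A triad on Bb stacks thirds, so the chord tones use letter names B-D-F
Root: Bb
Minor 3rd above Bb: Db
Perfect 5th above Bb: F
The 5th = F


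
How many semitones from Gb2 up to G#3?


Reasoning:
Absolute semitone position = octave×12 + chromatic position
Gb2: 2×12 + 6 = 30
G#3: 3×12 + 8 = 44
Difference = 44 - 30 = 14
= 14 semitones


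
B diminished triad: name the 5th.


Solution.
Diminished triad = root + minor 3rd (3 semitones) + diminished 5th (6 semitones)
A triad on B stacks thirds, so the chord tones use letter names B-D-F
Root: B
Minor 3rd above B: D
Diminished 5th above B: F
The 5th = F


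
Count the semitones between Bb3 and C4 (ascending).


Solution.
Absolute semitone position = octave×12 + chromatic position
Bb3: 3×12 + 10 = 46
C4: 4×12 + 0 = 48
Difference = 48 - 46 = 2
= 2 semitones


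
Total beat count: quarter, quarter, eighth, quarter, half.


Reasoning:
Beat values:
  quarter = 1 beat
  quarter = 1 beat
  eighth = 0.5 beats
  quarter = 1 beat
  half = 2 beats
Sum = 1 + 1 + 0.5 + 1 + 2
= 5.5 beats


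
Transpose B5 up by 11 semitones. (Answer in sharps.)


Working:
B5: chromatic position 11 in octave 5 → absolute = 5×12 + 11 = 71
Transpose up 11: 71 + 11 = 82
82 = 6×12 + 10 → A# in octave 6
Result = A#6


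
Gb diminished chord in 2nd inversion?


Root position: Gb Bbb Dbb
2nd inversion: move root and 3rd up an octave
Bass note: Dbb
Notes (bottom to top) = Dbb Gb Bbb


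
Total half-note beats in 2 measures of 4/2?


Working:
Time signature 4/2: the bottom number 2 means the half note gets one count
The top number 4 means 4 half-note beats per measure
Total = 4 × 2 measures
= 8 half-note beats


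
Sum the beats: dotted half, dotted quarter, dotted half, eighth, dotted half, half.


Step by step:
Beat values:
  dotted half = 3 beats
  dotted quarter = 1.5 beats
  dotted half = 3 beats
  eighth = 0.5 beats
  dotted half = 3 beats
  half = 2 beats
Sum = 3 + 1.5 + 3 + 0.5 + 3 + 2
= 13 beats


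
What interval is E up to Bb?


Letter names: E → B spans 5 letter names → a 5th
Semitones: E → Bb = 6 half-steps
A 5th of 6 semitones is a diminished 5th
= diminished 5th


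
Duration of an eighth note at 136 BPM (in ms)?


Let's work it out.
One quarter-note beat = 60000 / BPM = 60000 / 136 ms
Eighth note = 1/2 × quarter note
Duration = 1/2 × 60000 / 136 = 30000 / 136
= 220.6 ms


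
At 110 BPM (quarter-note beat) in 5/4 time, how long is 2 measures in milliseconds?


Step by step:
Quarter-note beat duration = 60000 / 110 ms
Beats per measure (5/4) = 5
One measure = 5 × 60000 / 110 = 300000 / 110 ms
2 measures = 2 × 300000 / 110 = 600000 / 110
= 5454.5 ms


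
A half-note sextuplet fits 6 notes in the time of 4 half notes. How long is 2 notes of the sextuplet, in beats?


Reasoning:
Sextuplet: 6 notes occupy the space of 4 half notes
Space = 4 × 2 = 8 beats
Each sextuplet note = 8 / 6 = 4/3 beats
2 notes = 2 × 4/3 = 8/3
= 8/3 beats


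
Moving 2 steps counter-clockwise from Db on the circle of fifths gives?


Each counter-clockwise step moves down a perfect 5th (= up a perfect 4th)
From Db: Db → F#/Gb → B
= B


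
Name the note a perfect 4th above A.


Solution.
A 4th spans 4 letter names, so from A we land on D
A perfect 4th = 5 semitones above A
Spell D at that pitch: D
= D


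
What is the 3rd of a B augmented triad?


Working:
Augmented triad = root + major 3rd (4 semitones) + augmented 5th (8 semitones)
A triad on B stacks thirds, so the chord tones use letter names B-D-F
Root: B
Major 3rd above B: D#
Augmented 5th above B: F##
The 3rd = D#


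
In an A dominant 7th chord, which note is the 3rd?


Step by step:
Dominant 7th chord = root + major 3rd + perfect 5th + minor 7th
Seventh chords stack in thirds, so the letter names are A-C-E-G
Root: A
Major 3rd above A: C#
Perfect 5th above A: E
Minor 7th above A: G
The 3rd = C#


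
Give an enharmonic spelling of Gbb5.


Step by step:
Enharmonic notes sound the same pitch but are spelled with different letter names
Gbb and F name the same pitch class
= F5


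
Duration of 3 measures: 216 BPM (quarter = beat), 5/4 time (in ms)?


Reasoning:
Quarter-note beat duration = 60000 / 216 ms
Beats per measure (5/4) = 5
One measure = 5 × 60000 / 216 = 300000 / 216 ms
3 measures = 3 × 300000 / 216 = 900000 / 216
= 4166.7 ms


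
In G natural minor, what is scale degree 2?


Reasoning:
Natural minor scale pattern: W-H-W-W-H-W-W (2-1-2-2-1-2-2 semitones)
Starting from G:
  G + 2 semitones → A
  A + 1 semitone → Bb
  Bb + 2 semitones → C
  C + 2 semitones → D
  D + 1 semitone → Eb
  Eb + 2 semitones → F
  F + 2 semitones → G
Scale: G A Bb C D Eb F
Degree 2 = A


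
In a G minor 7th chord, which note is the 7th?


Reasoning:
Minor 7th chord = root + minor 3rd + perfect 5th + minor 7th
Seventh chords stack in thirds, so the letter names are G-B-D-F
Root: G
Minor 3rd above G: Bb
Perfect 5th above G: D
Minor 7th above G: F
The 7th = F


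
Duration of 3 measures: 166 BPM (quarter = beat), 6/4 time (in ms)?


Working:
Quarter-note beat duration = 60000 / 166 ms
Beats per measure (6/4) = 6
One measure = 6 × 60000 / 166 = 360000 / 166 ms
3 measures = 3 × 360000 / 166 = 1080000 / 166
= 6506.0 ms


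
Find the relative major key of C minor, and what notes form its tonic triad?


Let's work it out.
The relative major shares the key signature and is a minor 3rd above the minor tonic
A minor 3rd above C is Eb
→ relative major of C minor is Eb major
Tonic triad of Eb major = root + major 3rd + perfect 5th = Eb G Bb
= Eb major; triad = Eb G Bb


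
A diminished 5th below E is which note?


Solution.
A 5th spans 5 letter names, so from E we land on A
A diminished 5th = 6 semitones below E
Spell A at that pitch: A#
= A#


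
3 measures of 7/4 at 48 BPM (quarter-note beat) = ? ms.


Working:
Quarter-note beat duration = 60000 / 48 ms
Beats per measure (7/4) = 7
One measure = 7 × 60000 / 48 = 420000 / 48 ms
3 measures = 3 × 420000 / 48 = 1260000 / 48
= 26250.0 ms


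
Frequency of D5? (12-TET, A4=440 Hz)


f = 440 × 2^(n/12) where n = semitones from A4
D5: 5 semitones from A4
f = 440 × 2^(5/12)
f = 587.33 Hz


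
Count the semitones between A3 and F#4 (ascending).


Step by step:
Absolute semitone position = octave×12 + chromatic position
A3: 3×12 + 9 = 45
F#4: 4×12 + 6 = 54
Difference = 54 - 45 = 9
= 9 semitones


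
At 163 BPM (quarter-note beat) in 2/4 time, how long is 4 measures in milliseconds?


Quarter-note beat duration = 60000 / 163 ms
Beats per measure (2/4) = 2
One measure = 2 × 60000 / 163 = 120000 / 163 ms
4 measures = 4 × 120000 / 163 = 480000 / 163
= 2944.8 ms


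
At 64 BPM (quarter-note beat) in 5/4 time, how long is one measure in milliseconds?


Quarter-note beat duration = 60000 / 64 ms
Beats per measure (5/4) = 5
One measure = 5 × 60000 / 64 = 300000 / 64 ms
= 4687.5 ms


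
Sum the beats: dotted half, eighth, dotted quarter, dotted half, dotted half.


Beat values:
  dotted half = 3 beats
  eighth = 0.5 beats
  dotted quarter = 1.5 beats
  dotted half = 3 beats
  dotted half = 3 beats
Sum = 3 + 0.5 + 1.5 + 3 + 3
= 11 beats


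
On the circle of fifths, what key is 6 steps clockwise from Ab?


Working:
Each clockwise step on the circle of fifths moves up a perfect 5th
From Ab: Ab → Eb → Bb → F → C → G → D
= D


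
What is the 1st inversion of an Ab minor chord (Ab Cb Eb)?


Working:
Root position: Ab Cb Eb
1st inversion: move root up an octave
Bass note: Cb
Notes (bottom to top) = Cb Eb Ab


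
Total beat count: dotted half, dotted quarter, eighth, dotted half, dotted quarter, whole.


Let's work it out.
Beat values:
  dotted half = 3 beats
  dotted quarter = 1.5 beats
  eighth = 0.5 beats
  dotted half = 3 beats
  dotted quarter = 1.5 beats
  whole = 4 beats
Sum = 3 + 1.5 + 0.5 + 3 + 1.5 + 4
= 13.5 beats


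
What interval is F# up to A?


Letter names: F → A spans 3 letter names → a 3rd
Semitones: F# → A = 3 half-steps
A 3rd of 3 semitones is a minor 3rd
= minor 3rd


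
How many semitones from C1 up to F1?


Solution.
Absolute semitone position = octave×12 + chromatic position
C1: 1×12 + 0 = 12
F1: 1×12 + 5 = 17
Difference = 17 - 12 = 5
= 5 semitones


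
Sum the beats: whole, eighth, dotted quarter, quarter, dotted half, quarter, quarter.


Step by step:
Beat values:
  whole = 4 beats
  eighth = 0.5 beats
  dotted quarter = 1.5 beats
  quarter = 1 beat
  dotted half = 3 beats
  quarter = 1 beat
  quarter = 1 beat
Sum = 4 + 0.5 + 1.5 + 1 + 3 + 1 + 1
= 12 beats


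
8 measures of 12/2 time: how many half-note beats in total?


Time signature 12/2: the bottom number 2 means the half note gets one count
The top number 12 means 12 half-note beats per measure
Total = 12 × 8 measures
= 96 half-note beats


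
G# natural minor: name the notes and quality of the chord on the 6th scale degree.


G# natural minor scale: G# A# B C# D# E F#
Diatonic triad on degree 6 stacks scale notes 6, 1, 3: E G# B
E→G# = 4 semitones; E→B = 7 semitones → major triad
= E G# B (major)


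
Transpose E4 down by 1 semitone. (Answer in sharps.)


Solution.
E4: chromatic position 4 in octave 4 → absolute = 4×12 + 4 = 52
Transpose down 1: 52 - 1 = 51
51 = 4×12 + 3 → D# in octave 4
Result = D#4


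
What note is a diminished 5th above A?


Reasoning:
A 5th spans 5 letter names, so from A we land on E
A diminished 5th = 6 semitones above A
Spell E at that pitch: Eb
= Eb


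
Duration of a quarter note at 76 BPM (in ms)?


Let's work it out.
One quarter-note beat = 60000 / BPM = 60000 / 76 ms
Duration = 60000 / 76
= 789.5 ms


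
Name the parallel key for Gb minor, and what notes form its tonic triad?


Solution.
Parallel keys share the same tonic but differ in mode
Gb minor → parallel is Gb major
Tonic triad of Gb major = Gb Bb Db
= Gb major; triad = Gb Bb Db


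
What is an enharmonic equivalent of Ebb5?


Step by step:
Enharmonic notes sound the same pitch but are spelled with different letter names
Ebb and D name the same pitch class
= D5


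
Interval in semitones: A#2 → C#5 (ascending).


Absolute semitone position = octave×12 + chromatic position
A#2: 2×12 + 10 = 34
C#5: 5×12 + 1 = 61
Difference = 61 - 34 = 27
= 27 semitones


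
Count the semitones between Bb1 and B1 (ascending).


Absolute semitone position = octave×12 + chromatic position
Bb1: 1×12 + 10 = 22
B1: 1×12 + 11 = 23
Difference = 23 - 22 = 1
= 1 semitone


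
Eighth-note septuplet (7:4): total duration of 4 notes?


Septuplet: 7 notes occupy the space of 4 eighth notes
Space = 4 × 1/2 = 2 beats
Each septuplet note = 2 / 7 = 2/7 beats
4 notes = 4 × 2/7 = 8/7
= 8/7 beats


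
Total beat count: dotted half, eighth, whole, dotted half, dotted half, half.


Reasoning:
Beat values:
  dotted half = 3 beats
  eighth = 0.5 beats
  whole = 4 beats
  dotted half = 3 beats
  dotted half = 3 beats
  half = 2 beats
Sum = 3 + 0.5 + 4 + 3 + 3 + 2
= 15.5 beats


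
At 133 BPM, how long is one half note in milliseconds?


One quarter-note beat = 60000 / BPM = 60000 / 133 ms
Half note = 2 × quarter note
Duration = 2 × 60000 / 133 = 120000 / 133
= 902.3 ms


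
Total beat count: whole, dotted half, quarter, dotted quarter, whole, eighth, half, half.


Step by step:
Beat values:
  whole = 4 beats
  dotted half = 3 beats
  quarter = 1 beat
  dotted quarter = 1.5 beats
  whole = 4 beats
  eighth = 0.5 beats
  half = 2 beats
  half = 2 beats
Sum = 4 + 3 + 1 + 1.5 + 4 + 0.5 + 2 + 2
= 18 beats


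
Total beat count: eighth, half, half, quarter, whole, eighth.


Step by step:
Beat values:
  eighth = 0.5 beats
  half = 2 beats
  half = 2 beats
  quarter = 1 beat
  whole = 4 beats
  eighth = 0.5 beats
Sum = 0.5 + 2 + 2 + 1 + 4 + 0.5
= 10 beats


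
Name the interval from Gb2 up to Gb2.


Working:
Letter names: G → G spans 1 letter name → a unison
Semitones: Gb2 → Gb2 = 0 half-steps
A unison of 0 semitones is a perfect unison
= perfect unison


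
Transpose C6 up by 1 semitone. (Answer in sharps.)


C6: chromatic position 0 in octave 6 → absolute = 6×12 + 0 = 72
Transpose up 1: 72 + 1 = 73
73 = 6×12 + 1 → C# in octave 6
Result = C#6
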